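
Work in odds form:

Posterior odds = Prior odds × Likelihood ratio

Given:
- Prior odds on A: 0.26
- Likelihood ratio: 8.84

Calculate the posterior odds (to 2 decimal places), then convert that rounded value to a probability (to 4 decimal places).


Step 1: Calculate posterior odds
Posterior odds = Prior odds × LR
               = 0.26 × 8.84
               = 2.30

Step 2: Convert to probability
P(A|E) = Posterior odds / (1 + Posterior odds)
       = 2.30 / (1 + 2.30)
       = 2.30 / 3.30
       = 0.6970

The evidence increased P(A) from 0.2063 to 0.6970.


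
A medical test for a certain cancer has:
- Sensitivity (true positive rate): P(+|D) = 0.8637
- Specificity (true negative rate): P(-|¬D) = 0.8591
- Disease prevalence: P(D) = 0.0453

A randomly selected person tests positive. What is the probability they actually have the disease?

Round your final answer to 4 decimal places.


Let D = has disease, + = positive test

Given:
- P(D) = 0.0453 (prevalence)
- P(+|D) = 0.8637 (sensitivity)
- P(-|¬D) = 0.8591 (specificity)
- P(+|¬D) = 0.1409 (false positive rate = 1 - specificity)

Step 1: Find P(+)
P(+) = P(+|D)P(D) + P(+|¬D)P(¬D)
     = 0.8637 × 0.0453 + 0.1409 × 0.9547
     = 0.03912561 + 0.13451723
     = 0.17364284

Step 2: Apply Bayes' theorem for P(D|+)
P(D|+) = P(+|D)P(D) / P(+)
       = 0.03912561 / 0.17364284
       = 0.2253


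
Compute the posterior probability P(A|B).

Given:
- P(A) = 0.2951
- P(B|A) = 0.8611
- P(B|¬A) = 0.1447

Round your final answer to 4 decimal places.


Bayes' theorem: P(A|B) = P(B|A) × P(A) / P(B)

Step 1: Calculate P(B) using law of total probability
P(B) = P(B|A)P(A) + P(B|¬A)P(¬A)
     = 0.8611 × 0.2951 + 0.1447 × 0.7049
     = 0.25411061 + 0.10199903
     = 0.35610964

Step 2: Apply Bayes' theorem
P(A|B) = P(B|A) × P(A) / P(B)
       = 0.25411061 / 0.35610964
       = 0.7136


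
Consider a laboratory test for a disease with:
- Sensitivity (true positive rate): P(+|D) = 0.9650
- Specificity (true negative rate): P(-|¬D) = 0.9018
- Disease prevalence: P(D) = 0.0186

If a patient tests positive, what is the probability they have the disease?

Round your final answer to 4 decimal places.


Let D = has disease, + = positive test

Given:
- P(D) = 0.0186 (prevalence)
- P(+|D) = 0.9650 (sensitivity)
- P(-|¬D) = 0.9018 (specificity)
- P(+|¬D) = 0.0982 (false positive rate = 1 - specificity)

Step 1: Find P(+)
P(+) = P(+|D)P(D) + P(+|¬D)P(¬D)
     = 0.9650 × 0.0186 + 0.0982 × 0.9814
     = 0.01794900 + 0.09637348
     = 0.11432248

Step 2: Apply Bayes' theorem for P(D|+)
P(D|+) = P(+|D)P(D) / P(+)
       = 0.01794900 / 0.11432248
       = 0.1570


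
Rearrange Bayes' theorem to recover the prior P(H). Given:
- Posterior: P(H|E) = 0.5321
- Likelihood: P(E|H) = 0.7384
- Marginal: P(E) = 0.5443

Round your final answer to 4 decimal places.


From Bayes' theorem: P(H|E) = P(E|H) × P(H) / P(E)

Rearranging for P(H):
P(H) = P(H|E) × P(E) / P(E|H)
     = 0.5321 × 0.5443 / 0.7384
     = 0.28962203 / 0.7384
     = 0.3922


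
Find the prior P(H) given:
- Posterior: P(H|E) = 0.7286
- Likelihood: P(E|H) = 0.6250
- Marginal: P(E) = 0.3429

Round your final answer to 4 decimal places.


From Bayes' theorem: P(H|E) = P(E|H) × P(H) / P(E)

Rearranging for P(H):
P(H) = P(H|E) × P(E) / P(E|H)
     = 0.7286 × 0.3429 / 0.6250
     = 0.24983694 / 0.6250
     = 0.3997


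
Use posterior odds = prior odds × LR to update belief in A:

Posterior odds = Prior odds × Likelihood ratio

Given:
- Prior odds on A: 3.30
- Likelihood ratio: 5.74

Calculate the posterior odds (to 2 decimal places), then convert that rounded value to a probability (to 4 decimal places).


Step 1: Calculate posterior odds
Posterior odds = Prior odds × LR
               = 3.30 × 5.74
               = 18.94

Step 2: Convert to probability
P(A|E) = Posterior odds / (1 + Posterior odds)
       = 18.94 / (1 + 18.94)
       = 18.94 / 19.94
       = 0.9498

The evidence increased P(A) from 0.7674 to 0.9498.


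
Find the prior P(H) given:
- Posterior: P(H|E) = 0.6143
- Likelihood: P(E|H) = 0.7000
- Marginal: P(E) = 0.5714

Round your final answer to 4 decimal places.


From Bayes' theorem: P(H|E) = P(E|H) × P(H) / P(E)

Rearranging for P(H):
P(H) = P(H|E) × P(E) / P(E|H)
     = 0.6143 × 0.5714 / 0.7000
     = 0.35101102 / 0.7000
     = 0.5014


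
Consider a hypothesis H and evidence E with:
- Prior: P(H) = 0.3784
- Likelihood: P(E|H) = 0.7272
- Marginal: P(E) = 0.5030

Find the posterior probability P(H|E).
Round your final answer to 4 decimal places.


Using Bayes' theorem:

P(H|E) = P(E|H) × P(H) / P(E)
       = 0.7272 × 0.3784 / 0.5030
       = 0.27517248 / 0.5030
       = 0.5471

The evidence strengthens our belief in H.
Prior: 0.3784 → Posterior: 0.5471


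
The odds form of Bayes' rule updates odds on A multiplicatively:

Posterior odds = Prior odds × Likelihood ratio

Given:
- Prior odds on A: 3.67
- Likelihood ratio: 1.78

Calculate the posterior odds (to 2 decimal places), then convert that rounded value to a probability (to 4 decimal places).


Step 1: Calculate posterior odds
Posterior odds = Prior odds × LR
               = 3.67 × 1.78
               = 6.53

Step 2: Convert to probability
P(A|E) = Posterior odds / (1 + Posterior odds)
       = 6.53 / (1 + 6.53)
       = 6.53 / 7.53
       = 0.8672

The evidence increased P(A) from 0.7859 to 0.8672.


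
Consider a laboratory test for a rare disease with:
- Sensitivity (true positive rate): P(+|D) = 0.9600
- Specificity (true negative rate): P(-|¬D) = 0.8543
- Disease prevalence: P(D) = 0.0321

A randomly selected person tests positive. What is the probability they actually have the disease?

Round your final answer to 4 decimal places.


Let D = has disease, + = positive test

Given:
- P(D) = 0.0321 (prevalence)
- P(+|D) = 0.9600 (sensitivity)
- P(-|¬D) = 0.8543 (specificity)
- P(+|¬D) = 0.1457 (false positive rate = 1 - specificity)

Step 1: Find P(+)
P(+) = P(+|D)P(D) + P(+|¬D)P(¬D)
     = 0.9600 × 0.0321 + 0.1457 × 0.9679
     = 0.03081600 + 0.14102303
     = 0.17183903

Step 2: Apply Bayes' theorem for P(D|+)
P(D|+) = P(+|D)P(D) / P(+)
       = 0.03081600 / 0.17183903
       = 0.1793


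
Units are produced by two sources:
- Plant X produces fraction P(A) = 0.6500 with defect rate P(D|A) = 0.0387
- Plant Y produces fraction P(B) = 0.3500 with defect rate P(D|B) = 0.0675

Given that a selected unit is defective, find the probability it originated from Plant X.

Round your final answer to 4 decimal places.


Let A = from Plant X, D = defective

Given:
- P(A) = 0.6500, P(B) = 0.3500
- P(D|A) = 0.0387, P(D|B) = 0.0675

Step 1: Find P(D)
P(D) = P(D|A)P(A) + P(D|B)P(B)
     = 0.0387 × 0.6500 + 0.0675 × 0.3500
     = 0.02515500 + 0.02362500
     = 0.04878000

Step 2: Apply Bayes' theorem
P(A|D) = P(D|A)P(A) / P(D)
       = 0.02515500 / 0.04878000
       = 0.5157


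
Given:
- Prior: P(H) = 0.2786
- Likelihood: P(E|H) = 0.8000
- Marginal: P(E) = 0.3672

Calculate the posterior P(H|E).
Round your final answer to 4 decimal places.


Using Bayes' theorem:

P(H|E) = P(E|H) × P(H) / P(E)
       = 0.8000 × 0.2786 / 0.3672
       = 0.22288000 / 0.3672
       = 0.6070

The evidence strengthens our belief in H.
Prior: 0.2786 → Posterior: 0.6070


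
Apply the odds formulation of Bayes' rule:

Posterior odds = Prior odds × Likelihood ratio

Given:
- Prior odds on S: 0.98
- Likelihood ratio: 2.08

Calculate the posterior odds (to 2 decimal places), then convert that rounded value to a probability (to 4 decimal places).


Step 1: Calculate posterior odds
Posterior odds = Prior odds × LR
               = 0.98 × 2.08
               = 2.04

Step 2: Convert to probability
P(S|E) = Posterior odds / (1 + Posterior odds)
       = 2.04 / (1 + 2.04)
       = 2.04 / 3.04
       = 0.6711

The evidence increased P(S) from 0.4949 to 0.6711.


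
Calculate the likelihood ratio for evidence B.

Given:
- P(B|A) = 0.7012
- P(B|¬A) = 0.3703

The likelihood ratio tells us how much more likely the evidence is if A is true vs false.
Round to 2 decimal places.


Likelihood Ratio (LR) = P(B|A) / P(B|¬A)

LR = 0.7012 / 0.3703
   = 1.89

The evidence is 1.89 times more likely if A is true than if A is false.
LR > 1, so observing B raises the odds in favor of A.


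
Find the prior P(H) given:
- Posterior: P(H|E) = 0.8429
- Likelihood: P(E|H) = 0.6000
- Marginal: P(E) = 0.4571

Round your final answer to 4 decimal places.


From Bayes' theorem: P(H|E) = P(E|H) × P(H) / P(E)

Rearranging for P(H):
P(H) = P(H|E) × P(E) / P(E|H)
     = 0.8429 × 0.4571 / 0.6000
     = 0.38528959 / 0.6000
     = 0.6421


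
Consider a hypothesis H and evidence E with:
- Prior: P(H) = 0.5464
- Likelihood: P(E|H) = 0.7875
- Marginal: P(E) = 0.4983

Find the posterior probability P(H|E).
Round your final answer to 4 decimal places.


Using Bayes' theorem:

P(H|E) = P(E|H) × P(H) / P(E)
       = 0.7875 × 0.5464 / 0.4983
       = 0.43029000 / 0.4983
       = 0.8635

The evidence strengthens our belief in H.
Prior: 0.5464 → Posterior: 0.8635


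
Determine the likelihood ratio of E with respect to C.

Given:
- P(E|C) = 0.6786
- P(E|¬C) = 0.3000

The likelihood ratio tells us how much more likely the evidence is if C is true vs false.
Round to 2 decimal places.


Likelihood Ratio (LR) = P(E|C) / P(E|¬C)

LR = 0.6786 / 0.3000
   = 2.26

The evidence is 2.26 times more likely if C is true than if C is false.
Because LR exceeds 1, E is evidence for C.


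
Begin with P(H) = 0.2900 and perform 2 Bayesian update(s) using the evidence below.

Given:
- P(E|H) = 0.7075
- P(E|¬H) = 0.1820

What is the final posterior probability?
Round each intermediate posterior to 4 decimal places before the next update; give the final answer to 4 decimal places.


Sequential Bayesian updating:

Initial prior: P(H) = 0.2900

Update 1:
  P(E) = 0.7075 × 0.2900 + 0.1820 × 0.7100 = 0.20517500 + 0.12922000 = 0.33439500
  P(H|E) = 0.20517500 / 0.33439500 = 0.6136

Update 2:
  P(E) = 0.7075 × 0.6136 + 0.1820 × 0.3864 = 0.43412200 + 0.07032480 = 0.50444680
  P(H|E) = 0.43412200 / 0.50444680 = 0.8606

Final posterior: 0.8606


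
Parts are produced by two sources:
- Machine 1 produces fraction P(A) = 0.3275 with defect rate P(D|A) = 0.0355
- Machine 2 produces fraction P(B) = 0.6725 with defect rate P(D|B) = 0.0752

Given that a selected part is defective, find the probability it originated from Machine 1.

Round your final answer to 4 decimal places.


Let A = from Machine 1, D = defective

Given:
- P(A) = 0.3275, P(B) = 0.6725
- P(D|A) = 0.0355, P(D|B) = 0.0752

Step 1: Find P(D)
P(D) = P(D|A)P(A) + P(D|B)P(B)
     = 0.0355 × 0.3275 + 0.0752 × 0.6725
     = 0.01162625 + 0.05057200
     = 0.06219825

Step 2: Apply Bayes' theorem
P(A|D) = P(D|A)P(A) / P(D)
       = 0.01162625 / 0.06219825
       = 0.1869


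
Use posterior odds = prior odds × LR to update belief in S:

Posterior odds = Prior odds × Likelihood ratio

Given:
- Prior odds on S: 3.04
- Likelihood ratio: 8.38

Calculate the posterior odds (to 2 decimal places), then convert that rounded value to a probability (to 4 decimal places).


Step 1: Calculate posterior odds
Posterior odds = Prior odds × LR
               = 3.04 × 8.38
               = 25.48

Step 2: Convert to probability
P(S|E) = Posterior odds / (1 + Posterior odds)
       = 25.48 / (1 + 25.48)
       = 25.48 / 26.48
       = 0.9622

The evidence increased P(S) from 0.7525 to 0.9622.


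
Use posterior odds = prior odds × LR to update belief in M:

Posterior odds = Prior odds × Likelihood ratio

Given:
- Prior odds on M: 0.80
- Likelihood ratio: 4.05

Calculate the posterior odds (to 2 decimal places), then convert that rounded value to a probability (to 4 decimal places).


Step 1: Calculate posterior odds
Posterior odds = Prior odds × LR
               = 0.80 × 4.05
               = 3.24

Step 2: Convert to probability
P(M|E) = Posterior odds / (1 + Posterior odds)
       = 3.24 / (1 + 3.24)
       = 3.24 / 4.24
       = 0.7642

The evidence increased P(M) from 0.4444 to 0.7642.


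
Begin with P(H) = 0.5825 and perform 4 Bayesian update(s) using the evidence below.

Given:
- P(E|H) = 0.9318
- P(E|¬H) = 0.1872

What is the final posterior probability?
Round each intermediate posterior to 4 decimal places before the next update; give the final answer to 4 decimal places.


Sequential Bayesian updating:

Initial prior: P(H) = 0.5825

Update 1:
  P(E) = 0.9318 × 0.5825 + 0.1872 × 0.4175 = 0.54277350 + 0.07815600 = 0.62092950
  P(H|E) = 0.54277350 / 0.62092950 = 0.8741

Update 2:
  P(E) = 0.9318 × 0.8741 + 0.1872 × 0.1259 = 0.81448638 + 0.02356848 = 0.83805486
  P(H|E) = 0.81448638 / 0.83805486 = 0.9719

Update 3:
  P(E) = 0.9318 × 0.9719 + 0.1872 × 0.0281 = 0.90561642 + 0.00526032 = 0.91087674
  P(H|E) = 0.90561642 / 0.91087674 = 0.9942

Update 4:
  P(E) = 0.9318 × 0.9942 + 0.1872 × 0.0058 = 0.92639556 + 0.00108576 = 0.92748132
  P(H|E) = 0.92639556 / 0.92748132 = 0.9988

Final posterior: 0.9988


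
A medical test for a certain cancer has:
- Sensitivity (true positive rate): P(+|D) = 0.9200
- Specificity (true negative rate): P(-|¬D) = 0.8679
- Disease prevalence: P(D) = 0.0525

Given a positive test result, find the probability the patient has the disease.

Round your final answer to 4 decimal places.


Let D = has disease, + = positive test

Given:
- P(D) = 0.0525 (prevalence)
- P(+|D) = 0.9200 (sensitivity)
- P(-|¬D) = 0.8679 (specificity)
- P(+|¬D) = 0.1321 (false positive rate = 1 - specificity)

Step 1: Find P(+)
P(+) = P(+|D)P(D) + P(+|¬D)P(¬D)
     = 0.9200 × 0.0525 + 0.1321 × 0.9475
     = 0.04830000 + 0.12516475
     = 0.17346475

Step 2: Apply Bayes' theorem for P(D|+)
P(D|+) = P(+|D)P(D) / P(+)
       = 0.04830000 / 0.17346475
       = 0.2784


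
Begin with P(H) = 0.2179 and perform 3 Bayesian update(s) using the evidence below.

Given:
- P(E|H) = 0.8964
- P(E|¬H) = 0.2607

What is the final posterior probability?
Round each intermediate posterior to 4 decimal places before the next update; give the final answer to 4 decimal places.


Sequential Bayesian updating:

Initial prior: P(H) = 0.2179

Update 1:
  P(E) = 0.8964 × 0.2179 + 0.2607 × 0.7821 = 0.19532556 + 0.20389347 = 0.39921903
  P(H|E) = 0.19532556 / 0.39921903 = 0.4893

Update 2:
  P(E) = 0.8964 × 0.4893 + 0.2607 × 0.5107 = 0.43860852 + 0.13313949 = 0.57174801
  P(H|E) = 0.43860852 / 0.57174801 = 0.7671

Update 3:
  P(E) = 0.8964 × 0.7671 + 0.2607 × 0.2329 = 0.68762844 + 0.06071703 = 0.74834547
  P(H|E) = 0.68762844 / 0.74834547 = 0.9189

Final posterior: 0.9189


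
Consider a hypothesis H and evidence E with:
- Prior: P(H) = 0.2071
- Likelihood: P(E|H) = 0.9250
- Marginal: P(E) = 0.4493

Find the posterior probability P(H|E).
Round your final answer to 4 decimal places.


Using Bayes' theorem:

P(H|E) = P(E|H) × P(H) / P(E)
       = 0.9250 × 0.2071 / 0.4493
       = 0.19156750 / 0.4493
       = 0.4264

The evidence strengthens our belief in H.
Prior: 0.2071 → Posterior: 0.4264


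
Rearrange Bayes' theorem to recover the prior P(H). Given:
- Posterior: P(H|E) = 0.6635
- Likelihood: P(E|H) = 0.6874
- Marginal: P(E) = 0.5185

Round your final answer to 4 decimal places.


From Bayes' theorem: P(H|E) = P(E|H) × P(H) / P(E)

Rearranging for P(H):
P(H) = P(H|E) × P(E) / P(E|H)
     = 0.6635 × 0.5185 / 0.6874
     = 0.34402475 / 0.6874
     = 0.5005


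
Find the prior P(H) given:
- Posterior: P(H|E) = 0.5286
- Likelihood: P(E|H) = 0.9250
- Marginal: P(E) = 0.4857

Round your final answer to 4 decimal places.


From Bayes' theorem: P(H|E) = P(E|H) × P(H) / P(E)

Rearranging for P(H):
P(H) = P(H|E) × P(E) / P(E|H)
     = 0.5286 × 0.4857 / 0.9250
     = 0.25674102 / 0.9250
     = 0.2776


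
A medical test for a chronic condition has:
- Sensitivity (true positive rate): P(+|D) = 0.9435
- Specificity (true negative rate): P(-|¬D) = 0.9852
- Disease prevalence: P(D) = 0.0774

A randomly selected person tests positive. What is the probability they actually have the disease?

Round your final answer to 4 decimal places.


Let D = has disease, + = positive test

Given:
- P(D) = 0.0774 (prevalence)
- P(+|D) = 0.9435 (sensitivity)
- P(-|¬D) = 0.9852 (specificity)
- P(+|¬D) = 0.0148 (false positive rate = 1 - specificity)

Step 1: Find P(+)
P(+) = P(+|D)P(D) + P(+|¬D)P(¬D)
     = 0.9435 × 0.0774 + 0.0148 × 0.9226
     = 0.07302690 + 0.01365448
     = 0.08668138

Step 2: Apply Bayes' theorem for P(D|+)
P(D|+) = P(+|D)P(D) / P(+)
       = 0.07302690 / 0.08668138
       = 0.8425


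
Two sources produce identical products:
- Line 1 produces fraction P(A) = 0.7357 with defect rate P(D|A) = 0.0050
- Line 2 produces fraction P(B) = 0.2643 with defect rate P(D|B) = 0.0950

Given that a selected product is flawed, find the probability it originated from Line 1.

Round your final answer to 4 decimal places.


Let A = from Line 1, D = flawed

Given:
- P(A) = 0.7357, P(B) = 0.2643
- P(D|A) = 0.0050, P(D|B) = 0.0950

Step 1: Find P(D)
P(D) = P(D|A)P(A) + P(D|B)P(B)
     = 0.0050 × 0.7357 + 0.0950 × 0.2643
     = 0.00367850 + 0.02510850
     = 0.02878700

Step 2: Apply Bayes' theorem
P(A|D) = P(D|A)P(A) / P(D)
       = 0.00367850 / 0.02878700
       = 0.1278


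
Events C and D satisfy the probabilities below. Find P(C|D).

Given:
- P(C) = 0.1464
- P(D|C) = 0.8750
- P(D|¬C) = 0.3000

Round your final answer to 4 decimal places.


Bayes' theorem: P(C|D) = P(D|C) × P(C) / P(D)

Step 1: Calculate P(D) using law of total probability
P(D) = P(D|C)P(C) + P(D|¬C)P(¬C)
     = 0.8750 × 0.1464 + 0.3000 × 0.8536
     = 0.12810000 + 0.25608000
     = 0.38418000

Step 2: Apply Bayes' theorem
P(C|D) = P(D|C) × P(C) / P(D)
       = 0.12810000 / 0.38418000
       = 0.3334


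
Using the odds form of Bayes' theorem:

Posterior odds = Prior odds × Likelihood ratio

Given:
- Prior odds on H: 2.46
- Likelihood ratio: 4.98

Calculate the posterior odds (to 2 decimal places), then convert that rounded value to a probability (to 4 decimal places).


Step 1: Calculate posterior odds
Posterior odds = Prior odds × LR
               = 2.46 × 4.98
               = 12.25

Step 2: Convert to probability
P(H|E) = Posterior odds / (1 + Posterior odds)
       = 12.25 / (1 + 12.25)
       = 12.25 / 13.25
       = 0.9245

The evidence increased P(H) from 0.7110 to 0.9245.


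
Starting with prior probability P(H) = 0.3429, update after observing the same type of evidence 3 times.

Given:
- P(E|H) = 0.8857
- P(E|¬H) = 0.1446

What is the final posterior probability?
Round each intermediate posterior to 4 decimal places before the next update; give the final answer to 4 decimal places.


Sequential Bayesian updating:

Initial prior: P(H) = 0.3429

Update 1:
  P(E) = 0.8857 × 0.3429 + 0.1446 × 0.6571 = 0.30370653 + 0.09501666 = 0.39872319
  P(H|E) = 0.30370653 / 0.39872319 = 0.7617

Update 2:
  P(E) = 0.8857 × 0.7617 + 0.1446 × 0.2383 = 0.67463769 + 0.03445818 = 0.70909587
  P(H|E) = 0.67463769 / 0.70909587 = 0.9514

Update 3:
  P(E) = 0.8857 × 0.9514 + 0.1446 × 0.0486 = 0.84265498 + 0.00702756 = 0.84968254
  P(H|E) = 0.84265498 / 0.84968254 = 0.9917

Final posterior: 0.9917


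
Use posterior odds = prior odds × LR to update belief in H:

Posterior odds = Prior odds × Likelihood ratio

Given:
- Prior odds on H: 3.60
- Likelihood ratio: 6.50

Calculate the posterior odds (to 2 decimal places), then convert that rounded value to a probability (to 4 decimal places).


Step 1: Calculate posterior odds
Posterior odds = Prior odds × LR
               = 3.60 × 6.50
               = 23.40

Step 2: Convert to probability
P(H|E) = Posterior odds / (1 + Posterior odds)
       = 23.40 / (1 + 23.40)
       = 23.40 / 24.40
       = 0.9590

The evidence increased P(H) from 0.7826 to 0.9590.


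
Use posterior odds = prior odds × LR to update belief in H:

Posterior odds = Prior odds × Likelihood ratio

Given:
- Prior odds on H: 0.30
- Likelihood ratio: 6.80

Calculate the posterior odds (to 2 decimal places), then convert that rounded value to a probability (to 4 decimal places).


Step 1: Calculate posterior odds
Posterior odds = Prior odds × LR
               = 0.30 × 6.80
               = 2.04

Step 2: Convert to probability
P(H|E) = Posterior odds / (1 + Posterior odds)
       = 2.04 / (1 + 2.04)
       = 2.04 / 3.04
       = 0.6711

The evidence increased P(H) from 0.2308 to 0.6711.


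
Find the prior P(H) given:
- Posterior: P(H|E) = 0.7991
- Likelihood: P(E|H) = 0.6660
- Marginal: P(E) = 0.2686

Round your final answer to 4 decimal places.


From Bayes' theorem: P(H|E) = P(E|H) × P(H) / P(E)

Rearranging for P(H):
P(H) = P(H|E) × P(E) / P(E|H)
     = 0.7991 × 0.2686 / 0.6660
     = 0.21463826 / 0.6660
     = 0.3223


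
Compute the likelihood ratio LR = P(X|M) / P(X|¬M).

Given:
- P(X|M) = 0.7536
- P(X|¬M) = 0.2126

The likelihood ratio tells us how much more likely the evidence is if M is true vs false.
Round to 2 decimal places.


Likelihood Ratio (LR) = P(X|M) / P(X|¬M)

LR = 0.7536 / 0.2126
   = 3.54

The evidence is 3.54 times more likely if M is true than if M is false.
Since LR > 1, the evidence supports M over ¬M.


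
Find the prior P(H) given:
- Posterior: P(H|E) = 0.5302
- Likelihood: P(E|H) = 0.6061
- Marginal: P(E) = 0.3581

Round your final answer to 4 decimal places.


From Bayes' theorem: P(H|E) = P(E|H) × P(H) / P(E)

Rearranging for P(H):
P(H) = P(H|E) × P(E) / P(E|H)
     = 0.5302 × 0.3581 / 0.6061
     = 0.18986462 / 0.6061
     = 0.3133


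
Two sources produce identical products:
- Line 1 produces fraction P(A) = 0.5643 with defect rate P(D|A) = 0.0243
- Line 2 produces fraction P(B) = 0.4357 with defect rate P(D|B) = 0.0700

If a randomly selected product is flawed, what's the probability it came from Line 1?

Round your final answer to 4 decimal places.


Let A = from Line 1, D = flawed

Given:
- P(A) = 0.5643, P(B) = 0.4357
- P(D|A) = 0.0243, P(D|B) = 0.0700

Step 1: Find P(D)
P(D) = P(D|A)P(A) + P(D|B)P(B)
     = 0.0243 × 0.5643 + 0.0700 × 0.4357
     = 0.01371249 + 0.03049900
     = 0.04421149

Step 2: Apply Bayes' theorem
P(A|D) = P(D|A)P(A) / P(D)
       = 0.01371249 / 0.04421149
       = 0.3102


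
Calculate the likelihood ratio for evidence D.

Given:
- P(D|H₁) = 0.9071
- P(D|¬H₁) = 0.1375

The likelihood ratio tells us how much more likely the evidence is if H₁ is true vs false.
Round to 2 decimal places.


Likelihood Ratio (LR) = P(D|H₁) / P(D|¬H₁)

LR = 0.9071 / 0.1375
   = 6.60

The evidence is 6.60 times more likely if H₁ is true than if H₁ is false.
Because LR exceeds 1, D is evidence for H₁.


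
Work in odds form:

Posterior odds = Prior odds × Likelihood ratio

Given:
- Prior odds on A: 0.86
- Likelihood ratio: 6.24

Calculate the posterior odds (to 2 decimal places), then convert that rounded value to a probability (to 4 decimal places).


Step 1: Calculate posterior odds
Posterior odds = Prior odds × LR
               = 0.86 × 6.24
               = 5.37

Step 2: Convert to probability
P(A|E) = Posterior odds / (1 + Posterior odds)
       = 5.37 / (1 + 5.37)
       = 5.37 / 6.37
       = 0.8430

The evidence increased P(A) from 0.4624 to 0.8430.


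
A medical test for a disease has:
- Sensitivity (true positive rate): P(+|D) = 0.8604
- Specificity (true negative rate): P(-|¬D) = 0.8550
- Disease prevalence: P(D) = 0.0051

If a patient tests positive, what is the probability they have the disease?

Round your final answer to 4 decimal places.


Let D = has disease, + = positive test

Given:
- P(D) = 0.0051 (prevalence)
- P(+|D) = 0.8604 (sensitivity)
- P(-|¬D) = 0.8550 (specificity)
- P(+|¬D) = 0.1450 (false positive rate = 1 - specificity)

Step 1: Find P(+)
P(+) = P(+|D)P(D) + P(+|¬D)P(¬D)
     = 0.8604 × 0.0051 + 0.1450 × 0.9949
     = 0.00438804 + 0.14426050
     = 0.14864854

Step 2: Apply Bayes' theorem for P(D|+)
P(D|+) = P(+|D)P(D) / P(+)
       = 0.00438804 / 0.14864854
       = 0.0295


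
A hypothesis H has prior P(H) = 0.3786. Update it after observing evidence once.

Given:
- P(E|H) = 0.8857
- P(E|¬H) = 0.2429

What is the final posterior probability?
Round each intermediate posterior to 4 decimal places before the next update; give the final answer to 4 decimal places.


Sequential Bayesian updating:

Initial prior: P(H) = 0.3786

Update 1:
  P(E) = 0.8857 × 0.3786 + 0.2429 × 0.6214 = 0.33532602 + 0.15093806 = 0.48626408
  P(H|E) = 0.33532602 / 0.48626408 = 0.6896

Final posterior: 0.6896


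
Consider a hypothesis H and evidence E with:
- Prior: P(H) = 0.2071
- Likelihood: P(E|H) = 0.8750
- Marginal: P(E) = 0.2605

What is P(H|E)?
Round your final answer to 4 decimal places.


Using Bayes' theorem:

P(H|E) = P(E|H) × P(H) / P(E)
       = 0.8750 × 0.2071 / 0.2605
       = 0.18121250 / 0.2605
       = 0.6956

The evidence strengthens our belief in H.
Prior: 0.2071 → Posterior: 0.6956


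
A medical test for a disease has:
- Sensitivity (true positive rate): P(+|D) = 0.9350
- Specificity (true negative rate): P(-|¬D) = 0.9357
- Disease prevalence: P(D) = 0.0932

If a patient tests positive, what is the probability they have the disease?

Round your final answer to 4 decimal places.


Let D = has disease, + = positive test

Given:
- P(D) = 0.0932 (prevalence)
- P(+|D) = 0.9350 (sensitivity)
- P(-|¬D) = 0.9357 (specificity)
- P(+|¬D) = 0.0643 (false positive rate = 1 - specificity)

Step 1: Find P(+)
P(+) = P(+|D)P(D) + P(+|¬D)P(¬D)
     = 0.9350 × 0.0932 + 0.0643 × 0.9068
     = 0.08714200 + 0.05830724
     = 0.14544924

Step 2: Apply Bayes' theorem for P(D|+)
P(D|+) = P(+|D)P(D) / P(+)
       = 0.08714200 / 0.14544924
       = 0.5991


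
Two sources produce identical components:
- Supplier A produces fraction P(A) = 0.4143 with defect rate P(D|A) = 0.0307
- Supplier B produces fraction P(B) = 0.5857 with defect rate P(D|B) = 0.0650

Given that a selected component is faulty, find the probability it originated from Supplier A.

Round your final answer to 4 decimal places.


Let A = from Supplier A, D = faulty

Given:
- P(A) = 0.4143, P(B) = 0.5857
- P(D|A) = 0.0307, P(D|B) = 0.0650

Step 1: Find P(D)
P(D) = P(D|A)P(A) + P(D|B)P(B)
     = 0.0307 × 0.4143 + 0.0650 × 0.5857
     = 0.01271901 + 0.03807050
     = 0.05078951

Step 2: Apply Bayes' theorem
P(A|D) = P(D|A)P(A) / P(D)
       = 0.01271901 / 0.05078951
       = 0.2504


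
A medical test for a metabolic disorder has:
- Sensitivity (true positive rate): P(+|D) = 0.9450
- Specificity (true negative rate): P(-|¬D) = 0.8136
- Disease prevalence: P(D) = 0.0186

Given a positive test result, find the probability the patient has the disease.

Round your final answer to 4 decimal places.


Let D = has disease, + = positive test

Given:
- P(D) = 0.0186 (prevalence)
- P(+|D) = 0.9450 (sensitivity)
- P(-|¬D) = 0.8136 (specificity)
- P(+|¬D) = 0.1864 (false positive rate = 1 - specificity)

Step 1: Find P(+)
P(+) = P(+|D)P(D) + P(+|¬D)P(¬D)
     = 0.9450 × 0.0186 + 0.1864 × 0.9814
     = 0.01757700 + 0.18293296
     = 0.20050996

Step 2: Apply Bayes' theorem for P(D|+)
P(D|+) = P(+|D)P(D) / P(+)
       = 0.01757700 / 0.20050996
       = 0.0877


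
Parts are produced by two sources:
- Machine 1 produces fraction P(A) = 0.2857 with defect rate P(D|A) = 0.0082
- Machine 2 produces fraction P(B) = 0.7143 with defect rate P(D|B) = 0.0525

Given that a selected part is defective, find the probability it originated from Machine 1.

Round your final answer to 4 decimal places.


Let A = from Machine 1, D = defective

Given:
- P(A) = 0.2857, P(B) = 0.7143
- P(D|A) = 0.0082, P(D|B) = 0.0525

Step 1: Find P(D)
P(D) = P(D|A)P(A) + P(D|B)P(B)
     = 0.0082 × 0.2857 + 0.0525 × 0.7143
     = 0.00234274 + 0.03750075
     = 0.03984349

Step 2: Apply Bayes' theorem
P(A|D) = P(D|A)P(A) / P(D)
       = 0.00234274 / 0.03984349
       = 0.0588


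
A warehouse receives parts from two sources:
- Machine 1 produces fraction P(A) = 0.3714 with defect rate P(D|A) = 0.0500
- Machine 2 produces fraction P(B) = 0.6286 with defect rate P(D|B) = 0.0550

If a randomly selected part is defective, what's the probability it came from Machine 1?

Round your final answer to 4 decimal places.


Let A = from Machine 1, D = defective

Given:
- P(A) = 0.3714, P(B) = 0.6286
- P(D|A) = 0.0500, P(D|B) = 0.0550

Step 1: Find P(D)
P(D) = P(D|A)P(A) + P(D|B)P(B)
     = 0.0500 × 0.3714 + 0.0550 × 0.6286
     = 0.01857000 + 0.03457300
     = 0.05314300

Step 2: Apply Bayes' theorem
P(A|D) = P(D|A)P(A) / P(D)
       = 0.01857000 / 0.05314300
       = 0.3494


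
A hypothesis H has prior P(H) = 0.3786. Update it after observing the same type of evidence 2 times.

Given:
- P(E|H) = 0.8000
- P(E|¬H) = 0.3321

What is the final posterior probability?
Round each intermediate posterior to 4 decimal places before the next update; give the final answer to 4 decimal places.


Sequential Bayesian updating:

Initial prior: P(H) = 0.3786

Update 1:
  P(E) = 0.8000 × 0.3786 + 0.3321 × 0.6214 = 0.30288000 + 0.20636694 = 0.50924694
  P(H|E) = 0.30288000 / 0.50924694 = 0.5948

Update 2:
  P(E) = 0.8000 × 0.5948 + 0.3321 × 0.4052 = 0.47584000 + 0.13456692 = 0.61040692
  P(H|E) = 0.47584000 / 0.61040692 = 0.7795

Final posterior: 0.7795


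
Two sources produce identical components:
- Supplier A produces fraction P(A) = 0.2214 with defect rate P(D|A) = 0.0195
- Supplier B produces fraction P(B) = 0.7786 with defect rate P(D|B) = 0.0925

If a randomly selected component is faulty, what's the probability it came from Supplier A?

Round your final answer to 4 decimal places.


Let A = from Supplier A, D = faulty

Given:
- P(A) = 0.2214, P(B) = 0.7786
- P(D|A) = 0.0195, P(D|B) = 0.0925

Step 1: Find P(D)
P(D) = P(D|A)P(A) + P(D|B)P(B)
     = 0.0195 × 0.2214 + 0.0925 × 0.7786
     = 0.00431730 + 0.07202050
     = 0.07633780

Step 2: Apply Bayes' theorem
P(A|D) = P(D|A)P(A) / P(D)
       = 0.00431730 / 0.07633780
       = 0.0566


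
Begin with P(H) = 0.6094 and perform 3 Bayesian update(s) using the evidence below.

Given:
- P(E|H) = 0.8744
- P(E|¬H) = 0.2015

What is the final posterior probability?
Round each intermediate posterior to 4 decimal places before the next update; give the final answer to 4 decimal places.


Sequential Bayesian updating:

Initial prior: P(H) = 0.6094

Update 1:
  P(E) = 0.8744 × 0.6094 + 0.2015 × 0.3906 = 0.53285936 + 0.07870590 = 0.61156526
  P(H|E) = 0.53285936 / 0.61156526 = 0.8713

Update 2:
  P(E) = 0.8744 × 0.8713 + 0.2015 × 0.1287 = 0.76186472 + 0.02593305 = 0.78779777
  P(H|E) = 0.76186472 / 0.78779777 = 0.9671

Update 3:
  P(E) = 0.8744 × 0.9671 + 0.2015 × 0.0329 = 0.84563224 + 0.00662935 = 0.85226159
  P(H|E) = 0.84563224 / 0.85226159 = 0.9922

Final posterior: 0.9922


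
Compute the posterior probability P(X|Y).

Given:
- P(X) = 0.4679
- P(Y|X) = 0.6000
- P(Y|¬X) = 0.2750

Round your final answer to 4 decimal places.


Bayes' theorem: P(X|Y) = P(Y|X) × P(X) / P(Y)

Step 1: Calculate P(Y) using law of total probability
P(Y) = P(Y|X)P(X) + P(Y|¬X)P(¬X)
     = 0.6000 × 0.4679 + 0.2750 × 0.5321
     = 0.28074000 + 0.14632750
     = 0.42706750

Step 2: Apply Bayes' theorem
P(X|Y) = P(Y|X) × P(X) / P(Y)
       = 0.28074000 / 0.42706750
       = 0.6574


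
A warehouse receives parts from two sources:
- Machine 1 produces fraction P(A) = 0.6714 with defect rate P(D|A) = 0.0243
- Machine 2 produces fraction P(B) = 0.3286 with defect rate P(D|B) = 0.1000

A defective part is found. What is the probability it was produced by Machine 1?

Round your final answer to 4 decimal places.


Let A = from Machine 1, D = defective

Given:
- P(A) = 0.6714, P(B) = 0.3286
- P(D|A) = 0.0243, P(D|B) = 0.1000

Step 1: Find P(D)
P(D) = P(D|A)P(A) + P(D|B)P(B)
     = 0.0243 × 0.6714 + 0.1000 × 0.3286
     = 0.01631502 + 0.03286000
     = 0.04917502

Step 2: Apply Bayes' theorem
P(A|D) = P(D|A)P(A) / P(D)
       = 0.01631502 / 0.04917502
       = 0.3318


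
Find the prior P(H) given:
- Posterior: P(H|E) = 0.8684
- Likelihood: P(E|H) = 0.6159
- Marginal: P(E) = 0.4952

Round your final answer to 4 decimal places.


From Bayes' theorem: P(H|E) = P(E|H) × P(H) / P(E)

Rearranging for P(H):
P(H) = P(H|E) × P(E) / P(E|H)
     = 0.8684 × 0.4952 / 0.6159
     = 0.43003168 / 0.6159
     = 0.6982


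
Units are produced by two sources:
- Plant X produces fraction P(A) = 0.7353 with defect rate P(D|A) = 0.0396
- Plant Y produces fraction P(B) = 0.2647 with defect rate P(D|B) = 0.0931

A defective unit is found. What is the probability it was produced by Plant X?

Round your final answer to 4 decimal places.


Let A = from Plant X, D = defective

Given:
- P(A) = 0.7353, P(B) = 0.2647
- P(D|A) = 0.0396, P(D|B) = 0.0931

Step 1: Find P(D)
P(D) = P(D|A)P(A) + P(D|B)P(B)
     = 0.0396 × 0.7353 + 0.0931 × 0.2647
     = 0.02911788 + 0.02464357
     = 0.05376145

Step 2: Apply Bayes' theorem
P(A|D) = P(D|A)P(A) / P(D)
       = 0.02911788 / 0.05376145
       = 0.5416


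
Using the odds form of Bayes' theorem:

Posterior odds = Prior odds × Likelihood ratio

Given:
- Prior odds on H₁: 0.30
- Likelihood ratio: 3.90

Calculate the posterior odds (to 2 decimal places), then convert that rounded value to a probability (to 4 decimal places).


Step 1: Calculate posterior odds
Posterior odds = Prior odds × LR
               = 0.30 × 3.90
               = 1.17

Step 2: Convert to probability
P(H₁|E) = Posterior odds / (1 + Posterior odds)
       = 1.17 / (1 + 1.17)
       = 1.17 / 2.17
       = 0.5392

The evidence increased P(H₁) from 0.2308 to 0.5392.


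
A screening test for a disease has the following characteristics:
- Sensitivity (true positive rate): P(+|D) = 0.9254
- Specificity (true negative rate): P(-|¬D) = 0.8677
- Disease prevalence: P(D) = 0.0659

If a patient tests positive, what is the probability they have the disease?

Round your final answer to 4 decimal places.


Let D = has disease, + = positive test

Given:
- P(D) = 0.0659 (prevalence)
- P(+|D) = 0.9254 (sensitivity)
- P(-|¬D) = 0.8677 (specificity)
- P(+|¬D) = 0.1323 (false positive rate = 1 - specificity)

Step 1: Find P(+)
P(+) = P(+|D)P(D) + P(+|¬D)P(¬D)
     = 0.9254 × 0.0659 + 0.1323 × 0.9341
     = 0.06098386 + 0.12358143
     = 0.18456529

Step 2: Apply Bayes' theorem for P(D|+)
P(D|+) = P(+|D)P(D) / P(+)
       = 0.06098386 / 0.18456529
       = 0.3304


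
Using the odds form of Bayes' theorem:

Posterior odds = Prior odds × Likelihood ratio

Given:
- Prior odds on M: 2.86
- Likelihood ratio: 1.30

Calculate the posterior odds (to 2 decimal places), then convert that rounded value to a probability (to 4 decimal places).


Step 1: Calculate posterior odds
Posterior odds = Prior odds × LR
               = 2.86 × 1.30
               = 3.72

Step 2: Convert to probability
P(M|E) = Posterior odds / (1 + Posterior odds)
       = 3.72 / (1 + 3.72)
       = 3.72 / 4.72
       = 0.7881

The evidence increased P(M) from 0.7409 to 0.7881.


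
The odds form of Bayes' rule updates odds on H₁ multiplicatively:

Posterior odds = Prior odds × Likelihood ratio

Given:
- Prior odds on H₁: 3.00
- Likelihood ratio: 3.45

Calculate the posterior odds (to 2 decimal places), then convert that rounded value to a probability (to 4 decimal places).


Step 1: Calculate posterior odds
Posterior odds = Prior odds × LR
               = 3.00 × 3.45
               = 10.35

Step 2: Convert to probability
P(H₁|E) = Posterior odds / (1 + Posterior odds)
       = 10.35 / (1 + 10.35)
       = 10.35 / 11.35
       = 0.9119

The evidence increased P(H₁) from 0.7500 to 0.9119.


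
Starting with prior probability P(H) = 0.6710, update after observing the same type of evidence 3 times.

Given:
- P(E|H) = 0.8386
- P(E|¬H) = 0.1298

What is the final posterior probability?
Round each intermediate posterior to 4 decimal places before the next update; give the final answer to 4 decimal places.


Sequential Bayesian updating:

Initial prior: P(H) = 0.6710

Update 1:
  P(E) = 0.8386 × 0.6710 + 0.1298 × 0.3290 = 0.56270060 + 0.04270420 = 0.60540480
  P(H|E) = 0.56270060 / 0.60540480 = 0.9295

Update 2:
  P(E) = 0.8386 × 0.9295 + 0.1298 × 0.0705 = 0.77947870 + 0.00915090 = 0.78862960
  P(H|E) = 0.77947870 / 0.78862960 = 0.9884

Update 3:
  P(E) = 0.8386 × 0.9884 + 0.1298 × 0.0116 = 0.82887224 + 0.00150568 = 0.83037792
  P(H|E) = 0.82887224 / 0.83037792 = 0.9982

Final posterior: 0.9982


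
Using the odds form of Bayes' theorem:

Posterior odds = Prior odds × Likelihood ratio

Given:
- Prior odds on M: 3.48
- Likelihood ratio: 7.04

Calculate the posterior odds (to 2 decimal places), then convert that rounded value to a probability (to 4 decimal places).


Step 1: Calculate posterior odds
Posterior odds = Prior odds × LR
               = 3.48 × 7.04
               = 24.50

Step 2: Convert to probability
P(M|E) = Posterior odds / (1 + Posterior odds)
       = 24.50 / (1 + 24.50)
       = 24.50 / 25.50
       = 0.9608

The evidence increased P(M) from 0.7768 to 0.9608.


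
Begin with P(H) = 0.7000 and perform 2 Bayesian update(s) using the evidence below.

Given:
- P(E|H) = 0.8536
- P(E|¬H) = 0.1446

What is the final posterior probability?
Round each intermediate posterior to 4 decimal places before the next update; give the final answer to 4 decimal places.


Sequential Bayesian updating:

Initial prior: P(H) = 0.7000

Update 1:
  P(E) = 0.8536 × 0.7000 + 0.1446 × 0.3000 = 0.59752000 + 0.04338000 = 0.64090000
  P(H|E) = 0.59752000 / 0.64090000 = 0.9323

Update 2:
  P(E) = 0.8536 × 0.9323 + 0.1446 × 0.0677 = 0.79581128 + 0.00978942 = 0.80560070
  P(H|E) = 0.79581128 / 0.80560070 = 0.9878

Final posterior: 0.9878


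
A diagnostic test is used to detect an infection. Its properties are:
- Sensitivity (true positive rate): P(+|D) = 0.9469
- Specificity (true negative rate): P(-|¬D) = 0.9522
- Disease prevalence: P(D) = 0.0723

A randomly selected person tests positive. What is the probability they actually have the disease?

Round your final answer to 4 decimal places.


Let D = has disease, + = positive test

Given:
- P(D) = 0.0723 (prevalence)
- P(+|D) = 0.9469 (sensitivity)
- P(-|¬D) = 0.9522 (specificity)
- P(+|¬D) = 0.0478 (false positive rate = 1 - specificity)

Step 1: Find P(+)
P(+) = P(+|D)P(D) + P(+|¬D)P(¬D)
     = 0.9469 × 0.0723 + 0.0478 × 0.9277
     = 0.06846087 + 0.04434406
     = 0.11280493

Step 2: Apply Bayes' theorem for P(D|+)
P(D|+) = P(+|D)P(D) / P(+)
       = 0.06846087 / 0.11280493
       = 0.6069


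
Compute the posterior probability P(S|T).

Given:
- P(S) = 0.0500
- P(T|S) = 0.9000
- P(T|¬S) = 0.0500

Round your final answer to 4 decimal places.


Bayes' theorem: P(S|T) = P(T|S) × P(S) / P(T)

Step 1: Calculate P(T) using law of total probability
P(T) = P(T|S)P(S) + P(T|¬S)P(¬S)
     = 0.9000 × 0.0500 + 0.0500 × 0.9500
     = 0.04500000 + 0.04750000
     = 0.09250000

Step 2: Apply Bayes' theorem
P(S|T) = P(T|S) × P(S) / P(T)
       = 0.04500000 / 0.09250000
       = 0.4865


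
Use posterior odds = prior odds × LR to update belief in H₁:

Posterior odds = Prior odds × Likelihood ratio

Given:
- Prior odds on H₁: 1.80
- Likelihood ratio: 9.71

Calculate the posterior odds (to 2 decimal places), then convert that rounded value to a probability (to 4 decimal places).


Step 1: Calculate posterior odds
Posterior odds = Prior odds × LR
               = 1.80 × 9.71
               = 17.48

Step 2: Convert to probability
P(H₁|E) = Posterior odds / (1 + Posterior odds)
       = 17.48 / (1 + 17.48)
       = 17.48 / 18.48
       = 0.9459

The evidence increased P(H₁) from 0.6429 to 0.9459.


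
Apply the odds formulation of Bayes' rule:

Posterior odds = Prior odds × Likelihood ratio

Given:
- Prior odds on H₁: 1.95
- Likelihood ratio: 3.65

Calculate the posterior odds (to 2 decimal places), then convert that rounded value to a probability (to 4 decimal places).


Step 1: Calculate posterior odds
Posterior odds = Prior odds × LR
               = 1.95 × 3.65
               = 7.12

Step 2: Convert to probability
P(H₁|E) = Posterior odds / (1 + Posterior odds)
       = 7.12 / (1 + 7.12)
       = 7.12 / 8.12
       = 0.8768

The evidence increased P(H₁) from 0.6610 to 0.8768.
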